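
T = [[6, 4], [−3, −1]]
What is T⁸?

[[25476, 25220], [−18915, −18659]]

tr T = 5 and det T = 6, so the characteristic polynomial is λ² − (5)λ + (6) with roots 3 and 2.
Eigenvectors give P = [[4, −1], [−3, 1]] with P⁻¹ = [[1, 1], [3, 4]], and T = P·diag(3, 2)·P⁻¹.
Then T⁸ = P·diag(6561, 256)·P⁻¹ = [[26244, −256], [−19683, 256]] · [[1, 1], [3, 4]] = [[25476, 25220], [−18915, −18659]].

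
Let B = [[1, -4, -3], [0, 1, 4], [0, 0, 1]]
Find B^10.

[[1, -40, -750], [0, 1, 40], [0, 0, 1]]

B = I + N where N = [[0, -4, -3], [0, 0, 4], [0, 0, 0]] is strictly upper-triangular, so N^3 = 0.
(I + N)^10 = I + 10·N + 45·N^2 = [[1, -40, -750], [0, 1, 40], [0, 0, 1]].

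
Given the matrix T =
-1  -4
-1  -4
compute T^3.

[[-25, -100], [-25, -100]]

T^2 = [[5, 20], [5, 20]]
T^3 = [[-25, -100], [-25, -100]]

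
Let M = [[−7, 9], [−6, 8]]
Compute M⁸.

[[−509, 765], [−510, 766]]

tr M = 1 and det M = −2, so the characteristic polynomial is λ² − (1)λ + (−2) with roots 2 and −1.
Eigenvectors give P = [[−1, −3], [−1, −2]] with P⁻¹ = [[2, −3], [−1, 1]], and M = P·diag(2, −1)·P⁻¹.
Then M⁸ = P·diag(256, 1)·P⁻¹ = [[−256, −3], [−256, −2]] · [[2, −3], [−1, 1]] = [[−509, 765], [−510, 766]].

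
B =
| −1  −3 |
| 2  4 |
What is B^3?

[[−13, −21], [14, 22]]

tr B = 3 and det B = 2, so the characteristic polynomial is λ² − (3)λ + (2) with roots 1 and 2.
Eigenvectors give P = [[3, −1], [−2, 1]] with P⁻¹ = [[1, 1], [2, 3]], and B = P·diag(1, 2)·P⁻¹.
Then B^3 = P·diag(1, 8)·P⁻¹ = [[3, −8], [−2, 8]] · [[1, 1], [2, 3]] = [[−13, −21], [14, 22]].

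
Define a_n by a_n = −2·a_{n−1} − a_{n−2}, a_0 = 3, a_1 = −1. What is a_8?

With companion matrix A = [[−2, −1], [1, 0]], [a_n, a_{n−1}]ᵀ = A·[a_{n−1}, a_{n−2}]ᵀ, so [a_8, a_7]ᵀ = A^7·[a_1, a_0]ᵀ.
A^7 = [[−8, −7], [7, 6]], giving [a_8, a_7]ᵀ = [[−13], [11]].

−13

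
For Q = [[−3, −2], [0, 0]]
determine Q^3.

Q^2 = [[9, 6], [0, 0]]
Q^3 = [[−27, −18], [0, 0]]

[[−27, −18], [0, 0]]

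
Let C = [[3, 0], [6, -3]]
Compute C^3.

[[27, 0], [54, -27]]

tr C = 0 and det C = -9, so the characteristic polynomial is λ² − (0)λ + (-9) with roots -3 and 3.
Eigenvectors give P = [[0, 1], [-1, 1]] with P⁻¹ = [[1, -1], [1, 0]], and C = P·diag(-3, 3)·P⁻¹.
Then C^3 = P·diag(-27, 27)·P⁻¹ = [[0, 27], [27, 27]] · [[1, -1], [1, 0]] = [[27, 0], [54, -27]].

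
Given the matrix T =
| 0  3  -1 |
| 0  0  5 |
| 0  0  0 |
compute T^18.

[[0, 0, 0], [0, 0, 0], [0, 0, 0]]

T is strictly triangular, hence nilpotent: T^3 = 0, so T^18 = 0.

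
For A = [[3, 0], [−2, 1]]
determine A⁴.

tr A = 4 and det A = 3, so the characteristic polynomial is λ² − (4)λ + (3) with roots 3 and 1.
Eigenvectors give P = [[−1, 0], [1, 1]] with P⁻¹ = [[−1, 0], [1, 1]], and A = P·diag(3, 1)·P⁻¹.
Then A⁴ = P·diag(81, 1)·P⁻¹ = [[−81, 0], [81, 1]] · [[−1, 0], [1, 1]] = [[81, 0], [−80, 1]].

[[81, 0], [−80, 1]]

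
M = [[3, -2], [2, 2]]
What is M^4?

[[-75, -50], [50, -100]]

M^2 = [[5, -10], [10, 0]]
M^3 = [[-5, -30], [30, -20]]
M^4 = [[-75, -50], [50, -100]]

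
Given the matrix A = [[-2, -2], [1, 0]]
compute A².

[[2, 4], [-2, -2]]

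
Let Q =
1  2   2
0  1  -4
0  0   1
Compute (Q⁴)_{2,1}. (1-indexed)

Q = I + N where N = [[0, 2, 2], [0, 0, -4], [0, 0, 0]] is strictly upper-triangular, so N³ = 0.
(I + N)⁴ = I + 4·N + 6·N² = [[1, 8, -40], [0, 1, -16], [0, 0, 1]].

0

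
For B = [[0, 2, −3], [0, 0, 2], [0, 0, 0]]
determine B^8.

[[0, 0, 0], [0, 0, 0], [0, 0, 0]]

B is strictly triangular, hence nilpotent: B^3 = 0, so B^8 = 0.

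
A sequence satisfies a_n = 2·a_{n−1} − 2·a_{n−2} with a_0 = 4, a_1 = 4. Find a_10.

0

With companion matrix T = [[2, −2], [1, 0]], [a_n, a_{n−1}]ᵀ = T·[a_{n−1}, a_{n−2}]ᵀ, so [a_10, a_9]ᵀ = T^9·[a_1, a_0]ᵀ.
T^9 = [[32, −32], [16, 0]], giving [a_10, a_9]ᵀ = [[0], [64]].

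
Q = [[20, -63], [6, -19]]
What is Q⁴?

[[106, -315], [30, -89]]

tr Q = 1 and det Q = -2, so the characteristic polynomial is λ² − (1)λ + (-2) with roots -1 and 2.
Eigenvectors give P = [[3, 7], [1, 2]] with P⁻¹ = [[-2, 7], [1, -3]], and Q = P·diag(-1, 2)·P⁻¹.
Then Q⁴ = P·diag(1, 16)·P⁻¹ = [[3, 112], [1, 32]] · [[-2, 7], [1, -3]] = [[106, -315], [30, -89]].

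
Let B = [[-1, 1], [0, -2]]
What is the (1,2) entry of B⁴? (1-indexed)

B² = [[1, -3], [0, 4]]
B³ = [[-1, 7], [0, -8]]
B⁴ = [[1, -15], [0, 16]]

-15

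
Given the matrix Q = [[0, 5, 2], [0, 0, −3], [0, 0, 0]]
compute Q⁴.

Q is strictly triangular, hence nilpotent: Q³ = 0, so Q⁴ = 0.

[[0, 0, 0], [0, 0, 0], [0, 0, 0]]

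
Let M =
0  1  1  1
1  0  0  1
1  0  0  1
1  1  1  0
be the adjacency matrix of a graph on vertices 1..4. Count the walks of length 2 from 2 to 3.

2

The number of length-2 walks from vertex 2 to vertex 3 is entry (2,3) of M², where M is the adjacency matrix.
M² = [[3, 1, 1, 2], [1, 2, 2, 1], [1, 2, 2, 1], [2, 1, 1, 3]]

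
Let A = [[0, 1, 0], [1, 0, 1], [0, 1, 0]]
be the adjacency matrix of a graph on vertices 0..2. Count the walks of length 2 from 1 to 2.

0

The number of length-2 walks from vertex 1 to vertex 2 is entry (1,2) of A², where A is the adjacency matrix.
A² = [[1, 0, 1], [0, 2, 0], [1, 0, 1]]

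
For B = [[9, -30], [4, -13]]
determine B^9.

tr B = -4 and det B = 3, so the characteristic polynomial is λ² − (-4)λ + (3) with roots -3 and -1.
Eigenvectors give P = [[-5, 3], [-2, 1]] with P⁻¹ = [[1, -3], [2, -5]], and B = P·diag(-3, -1)·P⁻¹.
Then B^9 = P·diag(-19683, -1)·P⁻¹ = [[98415, -3], [39366, -1]] · [[1, -3], [2, -5]] = [[98409, -295230], [39364, -118093]].

[[98409, -295230], [39364, -118093]]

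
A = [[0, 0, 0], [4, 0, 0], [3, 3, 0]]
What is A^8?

[[0, 0, 0], [0, 0, 0], [0, 0, 0]]

A is strictly triangular, hence nilpotent: A^3 = 0, so A^8 = 0.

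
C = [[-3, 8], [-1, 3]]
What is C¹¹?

[[-3, 8], [-1, 3]]

C² = I (check: tr C = 0 and det C = -1), so C¹¹ = C since 11 is odd.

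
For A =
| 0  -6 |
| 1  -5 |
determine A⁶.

tr A = -5 and det A = 6, so the characteristic polynomial is λ² − (-5)λ + (6) with roots -3 and -2.
Eigenvectors give P = [[2, -3], [1, -1]] with P⁻¹ = [[-1, 3], [-1, 2]], and A = P·diag(-3, -2)·P⁻¹.
Then A⁶ = P·diag(729, 64)·P⁻¹ = [[1458, -192], [729, -64]] · [[-1, 3], [-1, 2]] = [[-1266, 3990], [-665, 2059]].

[[-1266, 3990], [-665, 2059]]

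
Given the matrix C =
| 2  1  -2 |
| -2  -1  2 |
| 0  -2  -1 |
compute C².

[[2, 5, 0], [-2, -5, 0], [4, 4, -3]]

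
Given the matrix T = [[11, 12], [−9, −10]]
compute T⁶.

tr T = 1 and det T = −2, so the characteristic polynomial is λ² − (1)λ + (−2) with roots 2 and −1.
Eigenvectors give P = [[−4, −1], [3, 1]] with P⁻¹ = [[−1, −1], [3, 4]], and T = P·diag(2, −1)·P⁻¹.
Then T⁶ = P·diag(64, 1)·P⁻¹ = [[−256, −1], [192, 1]] · [[−1, −1], [3, 4]] = [[253, 252], [−189, −188]].

[[253, 252], [−189, −188]]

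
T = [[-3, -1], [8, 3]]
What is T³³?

[[-3, -1], [8, 3]]

T² = I (check: tr T = 0 and det T = -1), so T³³ = T since 33 is odd.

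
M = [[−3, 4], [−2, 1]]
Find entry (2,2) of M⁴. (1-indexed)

M² = [[1, −8], [4, −7]]
M³ = [[13, −4], [2, 9]]
M⁴ = [[−31, 48], [−24, 17]]

17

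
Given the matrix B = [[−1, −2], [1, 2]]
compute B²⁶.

[[−1, −2], [1, 2]]

B² = B (a projection; rank 1, trace 1), so B²⁶ = B.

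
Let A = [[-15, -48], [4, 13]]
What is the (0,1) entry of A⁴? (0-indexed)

960

tr A = -2 and det A = -3, so the characteristic polynomial is λ² − (-2)λ + (-3) with roots 1 and -3.
Eigenvectors give P = [[-3, -4], [1, 1]] with P⁻¹ = [[1, 4], [-1, -3]], and A = P·diag(1, -3)·P⁻¹.
Then A⁴ = P·diag(1, 81)·P⁻¹ = [[-3, -324], [1, 81]] · [[1, 4], [-1, -3]] = [[321, 960], [-80, -239]].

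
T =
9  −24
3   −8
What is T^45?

[[9, −24], [3, −8]]

T² = T (a projection; rank 1, trace 1), so T^45 = T.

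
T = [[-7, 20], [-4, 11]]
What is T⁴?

[[-319, 800], [-160, 401]]

tr T = 4 and det T = 3, so the characteristic polynomial is λ² − (4)λ + (3) with roots 3 and 1.
Eigenvectors give P = [[2, 5], [1, 2]] with P⁻¹ = [[-2, 5], [1, -2]], and T = P·diag(3, 1)·P⁻¹.
Then T⁴ = P·diag(81, 1)·P⁻¹ = [[162, 5], [81, 2]] · [[-2, 5], [1, -2]] = [[-319, 800], [-160, 401]].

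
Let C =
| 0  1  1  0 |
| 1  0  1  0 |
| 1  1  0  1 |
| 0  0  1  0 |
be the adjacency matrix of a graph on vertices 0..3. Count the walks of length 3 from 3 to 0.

1

The number of length-3 walks from vertex 3 to vertex 0 is entry (3,0) of C³, where C is the adjacency matrix.
C² = [[2, 1, 1, 1], [1, 2, 1, 1], [1, 1, 3, 0], [1, 1, 0, 1]]
C³ = [[2, 3, 4, 1], [3, 2, 4, 1], [4, 4, 2, 3], [1, 1, 3, 0]]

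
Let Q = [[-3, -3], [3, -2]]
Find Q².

[[0, 15], [-15, -5]]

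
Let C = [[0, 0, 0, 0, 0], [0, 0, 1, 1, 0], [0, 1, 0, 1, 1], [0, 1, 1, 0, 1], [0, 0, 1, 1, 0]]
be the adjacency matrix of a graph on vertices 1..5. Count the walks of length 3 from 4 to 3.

The number of length-3 walks from vertex 4 to vertex 3 is entry (4,3) of C³, where C is the adjacency matrix.
C² = [[0, 0, 0, 0, 0], [0, 2, 1, 1, 2], [0, 1, 3, 2, 1], [0, 1, 2, 3, 1], [0, 2, 1, 1, 2]]
C³ = [[0, 0, 0, 0, 0], [0, 2, 5, 5, 2], [0, 5, 4, 5, 5], [0, 5, 5, 4, 5], [0, 2, 5, 5, 2]]

5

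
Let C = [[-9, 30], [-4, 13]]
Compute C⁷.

[[-10929, 32790], [-4372, 13117]]

tr C = 4 and det C = 3, so the characteristic polynomial is λ² − (4)λ + (3) with roots 3 and 1.
Eigenvectors give P = [[-5, 3], [-2, 1]] with P⁻¹ = [[1, -3], [2, -5]], and C = P·diag(3, 1)·P⁻¹.
Then C⁷ = P·diag(2187, 1)·P⁻¹ = [[-10935, 3], [-4374, 1]] · [[1, -3], [2, -5]] = [[-10929, 32790], [-4372, 13117]].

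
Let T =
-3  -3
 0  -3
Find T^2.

[[9, 18], [0, 9]]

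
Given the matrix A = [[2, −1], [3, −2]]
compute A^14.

A² = I (check: tr A = 0 and det A = −1), so A^14 = I since 14 is even.

[[1, 0], [0, 1]]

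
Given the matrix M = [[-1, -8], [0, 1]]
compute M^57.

M² = I (check: tr M = 0 and det M = -1), so M^57 = M since 57 is odd.

[[-1, -8], [0, 1]]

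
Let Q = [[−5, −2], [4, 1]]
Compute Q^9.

tr Q = −4 and det Q = 3, so the characteristic polynomial is λ² − (−4)λ + (3) with roots −3 and −1.
Eigenvectors give P = [[−1, 1], [1, −2]] with P⁻¹ = [[−2, −1], [−1, −1]], and Q = P·diag(−3, −1)·P⁻¹.
Then Q^9 = P·diag(−19683, −1)·P⁻¹ = [[19683, −1], [−19683, 2]] · [[−2, −1], [−1, −1]] = [[−39365, −19682], [39364, 19681]].

[[−39365, −19682], [39364, 19681]]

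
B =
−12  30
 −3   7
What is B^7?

[[−20718, 61770], [−6177, 18403]]

tr B = −5 and det B = 6, so the characteristic polynomial is λ² − (−5)λ + (6) with roots −2 and −3.
Eigenvectors give P = [[−3, 10], [−1, 3]] with P⁻¹ = [[3, −10], [1, −3]], and B = P·diag(−2, −3)·P⁻¹.
Then B^7 = P·diag(−128, −2187)·P⁻¹ = [[384, −21870], [128, −6561]] · [[3, −10], [1, −3]] = [[−20718, 61770], [−6177, 18403]].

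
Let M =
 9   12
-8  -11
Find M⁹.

tr M = -2 and det M = -3, so the characteristic polynomial is λ² − (-2)λ + (-3) with roots 1 and -3.
Eigenvectors give P = [[-3, 1], [2, -1]] with P⁻¹ = [[-1, -1], [-2, -3]], and M = P·diag(1, -3)·P⁻¹.
Then M⁹ = P·diag(1, -19683)·P⁻¹ = [[-3, -19683], [2, 19683]] · [[-1, -1], [-2, -3]] = [[39369, 59052], [-39368, -59051]].

[[39369, 59052], [-39368, -59051]]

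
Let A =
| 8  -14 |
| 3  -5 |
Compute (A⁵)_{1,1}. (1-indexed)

tr A = 3 and det A = 2, so the characteristic polynomial is λ² − (3)λ + (2) with roots 1 and 2.
Eigenvectors give P = [[-2, 7], [-1, 3]] with P⁻¹ = [[3, -7], [1, -2]], and A = P·diag(1, 2)·P⁻¹.
Then A⁵ = P·diag(1, 32)·P⁻¹ = [[-2, 224], [-1, 96]] · [[3, -7], [1, -2]] = [[218, -434], [93, -185]].

218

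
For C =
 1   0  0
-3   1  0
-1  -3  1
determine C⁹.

C = I + N where N = [[0, 0, 0], [-3, 0, 0], [-1, -3, 0]] is strictly lower-triangular, so N³ = 0.
(I + N)⁹ = I + 9·N + 36·N² = [[1, 0, 0], [-27, 1, 0], [315, -27, 1]].

[[1, 0, 0], [-27, 1, 0], [315, -27, 1]]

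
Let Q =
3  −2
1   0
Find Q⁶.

[[127, −126], [63, −62]]

tr Q = 3 and det Q = 2, so the characteristic polynomial is λ² − (3)λ + (2) with roots 1 and 2.
Eigenvectors give P = [[1, 2], [1, 1]] with P⁻¹ = [[−1, 2], [1, −1]], and Q = P·diag(1, 2)·P⁻¹.
Then Q⁶ = P·diag(1, 64)·P⁻¹ = [[1, 128], [1, 64]] · [[−1, 2], [1, −1]] = [[127, −126], [63, −62]].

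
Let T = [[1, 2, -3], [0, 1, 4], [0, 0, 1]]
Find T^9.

T = I + N where N = [[0, 2, -3], [0, 0, 4], [0, 0, 0]] is strictly upper-triangular, so N^3 = 0.
(I + N)^9 = I + 9·N + 36·N^2 = [[1, 18, 261], [0, 1, 36], [0, 0, 1]].

[[1, 18, 261], [0, 1, 36], [0, 0, 1]]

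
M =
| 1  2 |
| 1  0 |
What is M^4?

[[11, 10], [5, 6]]

M^2 = [[3, 2], [1, 2]]
M^3 = [[5, 6], [3, 2]]
M^4 = [[11, 10], [5, 6]]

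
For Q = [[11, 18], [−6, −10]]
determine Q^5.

tr Q = 1 and det Q = −2, so the characteristic polynomial is λ² − (1)λ + (−2) with roots −1 and 2.
Eigenvectors give P = [[3, 2], [−2, −1]] with P⁻¹ = [[−1, −2], [2, 3]], and Q = P·diag(−1, 2)·P⁻¹.
Then Q^5 = P·diag(−1, 32)·P⁻¹ = [[−3, 64], [2, −32]] · [[−1, −2], [2, 3]] = [[131, 198], [−66, −100]].

[[131, 198], [−66, −100]]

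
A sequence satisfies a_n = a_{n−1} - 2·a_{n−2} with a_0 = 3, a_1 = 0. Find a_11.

With companion matrix T = [[1, -2], [1, 0]], [a_n, a_{n−1}]ᵀ = T·[a_{n−1}, a_{n−2}]ᵀ, so [a_11, a_10]ᵀ = T^10·[a_1, a_0]ᵀ.
T^10 = [[23, 22], [-11, 34]], giving [a_11, a_10]ᵀ = [[66], [102]].

66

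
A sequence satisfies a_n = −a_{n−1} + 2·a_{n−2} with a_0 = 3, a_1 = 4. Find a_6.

−18

With companion matrix M = [[−1, 2], [1, 0]], [a_n, a_{n−1}]ᵀ = M·[a_{n−1}, a_{n−2}]ᵀ, so [a_6, a_5]ᵀ = M⁵·[a_1, a_0]ᵀ.
M⁵ = [[−21, 22], [11, −10]], giving [a_6, a_5]ᵀ = [[−18], [14]].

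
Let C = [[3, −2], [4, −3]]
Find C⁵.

C² = I (check: tr C = 0 and det C = −1), so C⁵ = C since 5 is odd.

[[3, −2], [4, −3]]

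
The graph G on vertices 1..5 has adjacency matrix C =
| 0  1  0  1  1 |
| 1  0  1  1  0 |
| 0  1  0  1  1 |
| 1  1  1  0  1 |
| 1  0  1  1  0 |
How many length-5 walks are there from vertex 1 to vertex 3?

56

The number of length-5 walks from vertex 1 to vertex 3 is entry (1,3) of C⁵, where C is the adjacency matrix.
C² = [[3, 1, 3, 2, 1], [1, 3, 1, 2, 3], [3, 1, 3, 2, 1], [2, 2, 2, 4, 2], [1, 3, 1, 2, 3]]
C³ = [[4, 8, 4, 8, 8], [8, 4, 8, 8, 4], [4, 8, 4, 8, 8], [8, 8, 8, 8, 8], [8, 4, 8, 8, 4]]
C⁴ = [[24, 16, 24, 24, 16], [16, 24, 16, 24, 24], [24, 16, 24, 24, 16], [24, 24, 24, 32, 24], [16, 24, 16, 24, 24]]
C⁵ = [[56, 72, 56, 80, 72], [72, 56, 72, 80, 56], [56, 72, 56, 80, 72], [80, 80, 80, 96, 80], [72, 56, 72, 80, 56]]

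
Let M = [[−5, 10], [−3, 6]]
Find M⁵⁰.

M² = M (a projection; rank 1, trace 1), so M⁵⁰ = M.

[[−5, 10], [−3, 6]]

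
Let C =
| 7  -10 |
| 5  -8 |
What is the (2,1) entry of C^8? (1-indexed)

tr C = -1 and det C = -6, so the characteristic polynomial is λ² − (-1)λ + (-6) with roots -3 and 2.
Eigenvectors give P = [[-1, 2], [-1, 1]] with P⁻¹ = [[1, -2], [1, -1]], and C = P·diag(-3, 2)·P⁻¹.
Then C^8 = P·diag(6561, 256)·P⁻¹ = [[-6561, 512], [-6561, 256]] · [[1, -2], [1, -1]] = [[-6049, 12610], [-6305, 12866]].

-6305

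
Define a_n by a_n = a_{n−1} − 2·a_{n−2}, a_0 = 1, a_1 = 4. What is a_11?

114

With companion matrix M = [[1, −2], [1, 0]], [a_n, a_{n−1}]ᵀ = M·[a_{n−1}, a_{n−2}]ᵀ, so [a_11, a_10]ᵀ = M¹⁰·[a_1, a_0]ᵀ.
M¹⁰ = [[23, 22], [−11, 34]], giving [a_11, a_10]ᵀ = [[114], [−10]].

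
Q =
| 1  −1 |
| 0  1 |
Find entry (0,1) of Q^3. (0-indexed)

Q = I + N where N = [[0, −1], [0, 0]] is strictly upper-triangular, so N^2 = 0.
(I + N)^3 = I + 3·N = [[1, −3], [0, 1]].

−3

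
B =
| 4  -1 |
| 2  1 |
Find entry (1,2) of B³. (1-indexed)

tr B = 5 and det B = 6, so the characteristic polynomial is λ² − (5)λ + (6) with roots 3 and 2.
Eigenvectors give P = [[-1, -1], [-1, -2]] with P⁻¹ = [[-2, 1], [1, -1]], and B = P·diag(3, 2)·P⁻¹.
Then B³ = P·diag(27, 8)·P⁻¹ = [[-27, -8], [-27, -16]] · [[-2, 1], [1, -1]] = [[46, -19], [38, -11]].

-19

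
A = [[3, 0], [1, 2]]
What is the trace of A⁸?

tr A = 5 and det A = 6, so the characteristic polynomial is λ² − (5)λ + (6) with roots 2 and 3.
Eigenvectors give P = [[0, 1], [−1, 1]] with P⁻¹ = [[1, −1], [1, 0]], and A = P·diag(2, 3)·P⁻¹.
Then A⁸ = P·diag(256, 6561)·P⁻¹ = [[0, 6561], [−256, 6561]] · [[1, −1], [1, 0]] = [[6561, 0], [6305, 256]].

6817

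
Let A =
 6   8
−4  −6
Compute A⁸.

tr A = 0 and det A = −4, so the characteristic polynomial is λ² − (0)λ + (−4) with roots −2 and 2.
Eigenvectors give P = [[−1, −2], [1, 1]] with P⁻¹ = [[1, 2], [−1, −1]], and A = P·diag(−2, 2)·P⁻¹.
Then A⁸ = P·diag(256, 256)·P⁻¹ = [[−256, −512], [256, 256]] · [[1, 2], [−1, −1]] = [[256, 0], [0, 256]].

[[256, 0], [0, 256]]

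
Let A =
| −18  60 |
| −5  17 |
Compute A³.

[[−132, 420], [−35, 113]]

tr A = −1 and det A = −6, so the characteristic polynomial is λ² − (−1)λ + (−6) with roots −3 and 2.
Eigenvectors give P = [[4, 3], [1, 1]] with P⁻¹ = [[1, −3], [−1, 4]], and A = P·diag(−3, 2)·P⁻¹.
Then A³ = P·diag(−27, 8)·P⁻¹ = [[−108, 24], [−27, 8]] · [[1, −3], [−1, 4]] = [[−132, 420], [−35, 113]].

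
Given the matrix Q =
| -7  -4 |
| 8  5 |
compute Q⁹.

tr Q = -2 and det Q = -3, so the characteristic polynomial is λ² − (-2)λ + (-3) with roots -3 and 1.
Eigenvectors give P = [[-1, -1], [1, 2]] with P⁻¹ = [[-2, -1], [1, 1]], and Q = P·diag(-3, 1)·P⁻¹.
Then Q⁹ = P·diag(-19683, 1)·P⁻¹ = [[19683, -1], [-19683, 2]] · [[-2, -1], [1, 1]] = [[-39367, -19684], [39368, 19685]].

[[-39367, -19684], [39368, 19685]]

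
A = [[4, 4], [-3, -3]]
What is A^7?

[[4, 4], [-3, -3]]

A² = A (a projection; rank 1, trace 1), so A^7 = A.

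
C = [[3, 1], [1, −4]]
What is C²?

[[10, −1], [−1, 17]]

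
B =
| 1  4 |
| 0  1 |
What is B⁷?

[[1, 28], [0, 1]]

B = I + N where N = [[0, 4], [0, 0]] is strictly upper-triangular, so N² = 0.
(I + N)⁷ = I + 7·N = [[1, 28], [0, 1]].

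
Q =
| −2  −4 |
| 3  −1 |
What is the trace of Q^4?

Q^2 = [[−8, 12], [−9, −11]]
Q^3 = [[52, 20], [−15, 47]]
Q^4 = [[−44, −228], [171, 13]]

−31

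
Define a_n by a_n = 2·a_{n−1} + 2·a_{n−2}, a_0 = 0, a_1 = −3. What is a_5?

With companion matrix A = [[2, 2], [1, 0]], [a_n, a_{n−1}]ᵀ = A·[a_{n−1}, a_{n−2}]ᵀ, so [a_5, a_4]ᵀ = A⁴·[a_1, a_0]ᵀ.
A⁴ = [[44, 32], [16, 12]], giving [a_5, a_4]ᵀ = [[−132], [−48]].

−132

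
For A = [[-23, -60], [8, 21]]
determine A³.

[[-167, -420], [56, 141]]

tr A = -2 and det A = -3, so the characteristic polynomial is λ² − (-2)λ + (-3) with roots 1 and -3.
Eigenvectors give P = [[-5, 3], [2, -1]] with P⁻¹ = [[1, 3], [2, 5]], and A = P·diag(1, -3)·P⁻¹.
Then A³ = P·diag(1, -27)·P⁻¹ = [[-5, -81], [2, 27]] · [[1, 3], [2, 5]] = [[-167, -420], [56, 141]].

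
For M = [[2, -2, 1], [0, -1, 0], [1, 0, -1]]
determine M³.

M² = [[5, -2, 1], [0, 1, 0], [1, -2, 2]]
M³ = [[11, -8, 4], [0, -1, 0], [4, 0, -1]]

[[11, -8, 4], [0, -1, 0], [4, 0, -1]]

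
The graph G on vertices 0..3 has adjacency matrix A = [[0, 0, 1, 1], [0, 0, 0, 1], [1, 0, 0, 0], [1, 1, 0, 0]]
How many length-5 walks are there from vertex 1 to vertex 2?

3

The number of length-5 walks from vertex 1 to vertex 2 is entry (1,2) of A⁵, where A is the adjacency matrix.
A² = [[2, 1, 0, 0], [1, 1, 0, 0], [0, 0, 1, 1], [0, 0, 1, 2]]
A³ = [[0, 0, 2, 3], [0, 0, 1, 2], [2, 1, 0, 0], [3, 2, 0, 0]]
A⁴ = [[5, 3, 0, 0], [3, 2, 0, 0], [0, 0, 2, 3], [0, 0, 3, 5]]
A⁵ = [[0, 0, 5, 8], [0, 0, 3, 5], [5, 3, 0, 0], [8, 5, 0, 0]]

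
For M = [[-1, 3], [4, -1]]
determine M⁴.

M² = [[13, -6], [-8, 13]]
M³ = [[-37, 45], [60, -37]]
M⁴ = [[217, -156], [-208, 217]]

[[217, -156], [-208, 217]]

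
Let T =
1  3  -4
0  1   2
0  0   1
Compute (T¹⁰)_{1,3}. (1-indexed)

T = I + N where N = [[0, 3, -4], [0, 0, 2], [0, 0, 0]] is strictly upper-triangular, so N³ = 0.
(I + N)¹⁰ = I + 10·N + 45·N² = [[1, 30, 230], [0, 1, 20], [0, 0, 1]].

230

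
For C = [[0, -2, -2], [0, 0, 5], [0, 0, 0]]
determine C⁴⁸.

C is strictly triangular, hence nilpotent: C³ = 0, so C⁴⁸ = 0.

[[0, 0, 0], [0, 0, 0], [0, 0, 0]]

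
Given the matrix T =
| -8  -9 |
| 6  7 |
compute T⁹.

[[-1538, -1539], [1026, 1027]]

tr T = -1 and det T = -2, so the characteristic polynomial is λ² − (-1)λ + (-2) with roots -2 and 1.
Eigenvectors give P = [[3, -1], [-2, 1]] with P⁻¹ = [[1, 1], [2, 3]], and T = P·diag(-2, 1)·P⁻¹.
Then T⁹ = P·diag(-512, 1)·P⁻¹ = [[-1536, -1], [1024, 1]] · [[1, 1], [2, 3]] = [[-1538, -1539], [1026, 1027]].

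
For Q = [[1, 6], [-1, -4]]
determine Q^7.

tr Q = -3 and det Q = 2, so the characteristic polynomial is λ² − (-3)λ + (2) with roots -1 and -2.
Eigenvectors give P = [[3, -2], [-1, 1]] with P⁻¹ = [[1, 2], [1, 3]], and Q = P·diag(-1, -2)·P⁻¹.
Then Q^7 = P·diag(-1, -128)·P⁻¹ = [[-3, 256], [1, -128]] · [[1, 2], [1, 3]] = [[253, 762], [-127, -382]].

[[253, 762], [-127, -382]]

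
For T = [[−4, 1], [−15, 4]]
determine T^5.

T² = I (check: tr T = 0 and det T = −1), so T^5 = T since 5 is odd.

[[−4, 1], [−15, 4]]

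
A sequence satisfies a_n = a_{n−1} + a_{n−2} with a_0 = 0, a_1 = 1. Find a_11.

With companion matrix A = [[1, 1], [1, 0]], [a_n, a_{n−1}]ᵀ = A·[a_{n−1}, a_{n−2}]ᵀ, so [a_11, a_10]ᵀ = A¹⁰·[a_1, a_0]ᵀ.
A¹⁰ = [[89, 55], [55, 34]], giving [a_11, a_10]ᵀ = [[89], [55]].

89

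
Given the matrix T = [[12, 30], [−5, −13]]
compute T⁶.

[[−1266, −3990], [665, 2059]]

tr T = −1 and det T = −6, so the characteristic polynomial is λ² − (−1)λ + (−6) with roots −3 and 2.
Eigenvectors give P = [[−2, −3], [1, 1]] with P⁻¹ = [[1, 3], [−1, −2]], and T = P·diag(−3, 2)·P⁻¹.
Then T⁶ = P·diag(729, 64)·P⁻¹ = [[−1458, −192], [729, 64]] · [[1, 3], [−1, −2]] = [[−1266, −3990], [665, 2059]].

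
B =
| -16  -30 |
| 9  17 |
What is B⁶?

[[-314, -630], [189, 379]]

tr B = 1 and det B = -2, so the characteristic polynomial is λ² − (1)λ + (-2) with roots 2 and -1.
Eigenvectors give P = [[5, 2], [-3, -1]] with P⁻¹ = [[-1, -2], [3, 5]], and B = P·diag(2, -1)·P⁻¹.
Then B⁶ = P·diag(64, 1)·P⁻¹ = [[320, 2], [-192, -1]] · [[-1, -2], [3, 5]] = [[-314, -630], [189, 379]].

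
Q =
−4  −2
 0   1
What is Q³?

Q² = [[16, 6], [0, 1]]
Q³ = [[−64, −26], [0, 1]]

[[−64, −26], [0, 1]]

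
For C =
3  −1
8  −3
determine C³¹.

[[3, −1], [8, −3]]

C² = I (check: tr C = 0 and det C = −1), so C³¹ = C since 31 is odd.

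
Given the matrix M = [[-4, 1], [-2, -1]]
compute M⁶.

tr M = -5 and det M = 6, so the characteristic polynomial is λ² − (-5)λ + (6) with roots -2 and -3.
Eigenvectors give P = [[1, 1], [2, 1]] with P⁻¹ = [[-1, 1], [2, -1]], and M = P·diag(-2, -3)·P⁻¹.
Then M⁶ = P·diag(64, 729)·P⁻¹ = [[64, 729], [128, 729]] · [[-1, 1], [2, -1]] = [[1394, -665], [1330, -601]].

[[1394, -665], [1330, -601]]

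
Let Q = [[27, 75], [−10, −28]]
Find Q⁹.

tr Q = −1 and det Q = −6, so the characteristic polynomial is λ² − (−1)λ + (−6) with roots −3 and 2.
Eigenvectors give P = [[−5, −3], [2, 1]] with P⁻¹ = [[1, 3], [−2, −5]], and Q = P·diag(−3, 2)·P⁻¹.
Then Q⁹ = P·diag(−19683, 512)·P⁻¹ = [[98415, −1536], [−39366, 512]] · [[1, 3], [−2, −5]] = [[101487, 302925], [−40390, −120658]].

[[101487, 302925], [−40390, −120658]]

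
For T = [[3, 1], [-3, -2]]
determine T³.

[[15, 4], [-12, -5]]

T² = [[6, 1], [-3, 1]]
T³ = [[15, 4], [-12, -5]]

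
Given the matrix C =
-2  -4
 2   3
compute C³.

[[0, 4], [-2, -5]]

C² = [[-4, -4], [2, 1]]
C³ = [[0, 4], [-2, -5]]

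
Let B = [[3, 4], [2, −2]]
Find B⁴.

B² = [[17, 4], [2, 12]]
B³ = [[59, 60], [30, −16]]
B⁴ = [[297, 116], [58, 152]]

[[297, 116], [58, 152]]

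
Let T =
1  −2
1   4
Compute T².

[[−1, −10], [5, 14]]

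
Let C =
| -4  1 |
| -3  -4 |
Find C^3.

C^2 = [[13, -8], [24, 13]]
C^3 = [[-28, 45], [-135, -28]]

[[-28, 45], [-135, -28]]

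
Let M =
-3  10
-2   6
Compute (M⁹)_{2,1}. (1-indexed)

tr M = 3 and det M = 2, so the characteristic polynomial is λ² − (3)λ + (2) with roots 2 and 1.
Eigenvectors give P = [[2, 5], [1, 2]] with P⁻¹ = [[-2, 5], [1, -2]], and M = P·diag(2, 1)·P⁻¹.
Then M⁹ = P·diag(512, 1)·P⁻¹ = [[1024, 5], [512, 2]] · [[-2, 5], [1, -2]] = [[-2043, 5110], [-1022, 2556]].

-1022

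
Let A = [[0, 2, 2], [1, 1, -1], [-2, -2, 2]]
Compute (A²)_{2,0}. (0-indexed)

-6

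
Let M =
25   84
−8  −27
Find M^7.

[[13129, 45948], [−4376, −15315]]

tr M = −2 and det M = −3, so the characteristic polynomial is λ² − (−2)λ + (−3) with roots 1 and −3.
Eigenvectors give P = [[7, −3], [−2, 1]] with P⁻¹ = [[1, 3], [2, 7]], and M = P·diag(1, −3)·P⁻¹.
Then M^7 = P·diag(1, −2187)·P⁻¹ = [[7, 6561], [−2, −2187]] · [[1, 3], [2, 7]] = [[13129, 45948], [−4376, −15315]].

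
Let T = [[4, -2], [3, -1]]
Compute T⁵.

tr T = 3 and det T = 2, so the characteristic polynomial is λ² − (3)λ + (2) with roots 1 and 2.
Eigenvectors give P = [[-2, 1], [-3, 1]] with P⁻¹ = [[1, -1], [3, -2]], and T = P·diag(1, 2)·P⁻¹.
Then T⁵ = P·diag(1, 32)·P⁻¹ = [[-2, 32], [-3, 32]] · [[1, -1], [3, -2]] = [[94, -62], [93, -61]].

[[94, -62], [93, -61]]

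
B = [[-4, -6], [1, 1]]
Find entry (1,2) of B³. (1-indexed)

tr B = -3 and det B = 2, so the characteristic polynomial is λ² − (-3)λ + (2) with roots -1 and -2.
Eigenvectors give P = [[-2, -3], [1, 1]] with P⁻¹ = [[1, 3], [-1, -2]], and B = P·diag(-1, -2)·P⁻¹.
Then B³ = P·diag(-1, -8)·P⁻¹ = [[2, 24], [-1, -8]] · [[1, 3], [-1, -2]] = [[-22, -42], [7, 13]].

-42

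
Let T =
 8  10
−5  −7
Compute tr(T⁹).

tr T = 1 and det T = −6, so the characteristic polynomial is λ² − (1)λ + (−6) with roots 3 and −2.
Eigenvectors give P = [[2, −1], [−1, 1]] with P⁻¹ = [[1, 1], [1, 2]], and T = P·diag(3, −2)·P⁻¹.
Then T⁹ = P·diag(19683, −512)·P⁻¹ = [[39366, 512], [−19683, −512]] · [[1, 1], [1, 2]] = [[39878, 40390], [−20195, −20707]].

19171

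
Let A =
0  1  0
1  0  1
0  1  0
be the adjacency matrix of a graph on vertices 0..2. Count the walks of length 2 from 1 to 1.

The number of length-2 walks from vertex 1 to vertex 1 is entry (1,1) of A^2, where A is the adjacency matrix.
A^2 = [[1, 0, 1], [0, 2, 0], [1, 0, 1]]

2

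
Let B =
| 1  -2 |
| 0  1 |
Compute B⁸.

B = I + N where N = [[0, -2], [0, 0]] is strictly upper-triangular, so N² = 0.
(I + N)⁸ = I + 8·N = [[1, -16], [0, 1]].

[[1, -16], [0, 1]]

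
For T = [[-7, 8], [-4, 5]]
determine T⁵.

tr T = -2 and det T = -3, so the characteristic polynomial is λ² − (-2)λ + (-3) with roots -3 and 1.
Eigenvectors give P = [[2, -1], [1, -1]] with P⁻¹ = [[1, -1], [1, -2]], and T = P·diag(-3, 1)·P⁻¹.
Then T⁵ = P·diag(-243, 1)·P⁻¹ = [[-486, -1], [-243, -1]] · [[1, -1], [1, -2]] = [[-487, 488], [-244, 245]].

[[-487, 488], [-244, 245]]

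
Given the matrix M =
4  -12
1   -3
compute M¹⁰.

M² = M (a projection; rank 1, trace 1), so M¹⁰ = M.

[[4, -12], [1, -3]]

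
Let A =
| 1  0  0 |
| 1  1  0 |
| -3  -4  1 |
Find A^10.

[[1, 0, 0], [10, 1, 0], [-210, -40, 1]]

A = I + N where N = [[0, 0, 0], [1, 0, 0], [-3, -4, 0]] is strictly lower-triangular, so N^3 = 0.
(I + N)^10 = I + 10·N + 45·N^2 = [[1, 0, 0], [10, 1, 0], [-210, -40, 1]].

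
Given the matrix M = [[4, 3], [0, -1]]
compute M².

[[16, 9], [0, 1]]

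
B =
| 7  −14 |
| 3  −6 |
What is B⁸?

B² = B (a projection; rank 1, trace 1), so B⁸ = B.

[[7, −14], [3, −6]]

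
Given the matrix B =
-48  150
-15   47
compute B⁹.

[[-201438, 605850], [-60585, 182267]]

tr B = -1 and det B = -6, so the characteristic polynomial is λ² − (-1)λ + (-6) with roots 2 and -3.
Eigenvectors give P = [[3, 10], [1, 3]] with P⁻¹ = [[-3, 10], [1, -3]], and B = P·diag(2, -3)·P⁻¹.
Then B⁹ = P·diag(512, -19683)·P⁻¹ = [[1536, -196830], [512, -59049]] · [[-3, 10], [1, -3]] = [[-201438, 605850], [-60585, 182267]].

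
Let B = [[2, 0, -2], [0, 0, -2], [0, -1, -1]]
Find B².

[[4, 2, -2], [0, 2, 2], [0, 1, 3]]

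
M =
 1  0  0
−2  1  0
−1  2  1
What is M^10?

[[1, 0, 0], [−20, 1, 0], [−190, 20, 1]]

M = I + N where N = [[0, 0, 0], [−2, 0, 0], [−1, 2, 0]] is strictly lower-triangular, so N^3 = 0.
(I + N)^10 = I + 10·N + 45·N^2 = [[1, 0, 0], [−20, 1, 0], [−190, 20, 1]].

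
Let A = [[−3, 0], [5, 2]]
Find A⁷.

tr A = −1 and det A = −6, so the characteristic polynomial is λ² − (−1)λ + (−6) with roots 2 and −3.
Eigenvectors give P = [[0, −1], [1, 1]] with P⁻¹ = [[1, 1], [−1, 0]], and A = P·diag(2, −3)·P⁻¹.
Then A⁷ = P·diag(128, −2187)·P⁻¹ = [[0, 2187], [128, −2187]] · [[1, 1], [−1, 0]] = [[−2187, 0], [2315, 128]].

[[−2187, 0], [2315, 128]]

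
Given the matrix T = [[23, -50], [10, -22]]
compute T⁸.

tr T = 1 and det T = -6, so the characteristic polynomial is λ² − (1)λ + (-6) with roots 3 and -2.
Eigenvectors give P = [[5, 2], [2, 1]] with P⁻¹ = [[1, -2], [-2, 5]], and T = P·diag(3, -2)·P⁻¹.
Then T⁸ = P·diag(6561, 256)·P⁻¹ = [[32805, 512], [13122, 256]] · [[1, -2], [-2, 5]] = [[31781, -63050], [12610, -24964]].

[[31781, -63050], [12610, -24964]]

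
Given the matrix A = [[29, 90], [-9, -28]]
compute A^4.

[[151, 450], [-45, -134]]

tr A = 1 and det A = -2, so the characteristic polynomial is λ² − (1)λ + (-2) with roots -1 and 2.
Eigenvectors give P = [[-3, 10], [1, -3]] with P⁻¹ = [[3, 10], [1, 3]], and A = P·diag(-1, 2)·P⁻¹.
Then A^4 = P·diag(1, 16)·P⁻¹ = [[-3, 160], [1, -48]] · [[3, 10], [1, 3]] = [[151, 450], [-45, -134]].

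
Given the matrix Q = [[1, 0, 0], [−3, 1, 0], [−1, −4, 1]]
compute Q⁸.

Q = I + N where N = [[0, 0, 0], [−3, 0, 0], [−1, −4, 0]] is strictly lower-triangular, so N³ = 0.
(I + N)⁸ = I + 8·N + 28·N² = [[1, 0, 0], [−24, 1, 0], [328, −32, 1]].

[[1, 0, 0], [−24, 1, 0], [328, −32, 1]]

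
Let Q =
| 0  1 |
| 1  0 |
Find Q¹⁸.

[[1, 0], [0, 1]]

Q² = I (check: tr Q = 0 and det Q = -1), so Q¹⁸ = I since 18 is even.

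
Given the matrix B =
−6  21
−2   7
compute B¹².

B² = B (a projection; rank 1, trace 1), so B¹² = B.

[[−6, 21], [−2, 7]]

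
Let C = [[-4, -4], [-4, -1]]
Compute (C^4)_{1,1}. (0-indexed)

C^2 = [[32, 20], [20, 17]]
C^3 = [[-208, -148], [-148, -97]]
C^4 = [[1424, 980], [980, 689]]

689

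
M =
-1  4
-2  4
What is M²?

[[-7, 12], [-6, 8]]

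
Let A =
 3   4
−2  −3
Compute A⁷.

A² = I (check: tr A = 0 and det A = −1), so A⁷ = A since 7 is odd.

[[3, 4], [−2, −3]]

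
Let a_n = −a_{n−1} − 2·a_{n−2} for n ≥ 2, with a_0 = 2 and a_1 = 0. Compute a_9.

With companion matrix T = [[−1, −2], [1, 0]], [a_n, a_{n−1}]ᵀ = T·[a_{n−1}, a_{n−2}]ᵀ, so [a_9, a_8]ᵀ = T^8·[a_1, a_0]ᵀ.
T^8 = [[−17, −6], [3, −14]], giving [a_9, a_8]ᵀ = [[−12], [−28]].

−12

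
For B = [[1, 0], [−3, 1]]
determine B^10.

B = I + N where N = [[0, 0], [−3, 0]] is strictly lower-triangular, so N^2 = 0.
(I + N)^10 = I + 10·N = [[1, 0], [−30, 1]].

[[1, 0], [−30, 1]]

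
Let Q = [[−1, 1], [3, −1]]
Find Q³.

Q² = [[4, −2], [−6, 4]]
Q³ = [[−10, 6], [18, −10]]

[[−10, 6], [18, −10]]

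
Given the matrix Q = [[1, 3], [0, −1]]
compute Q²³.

Q² = I (check: tr Q = 0 and det Q = −1), so Q²³ = Q since 23 is odd.

[[1, 3], [0, −1]]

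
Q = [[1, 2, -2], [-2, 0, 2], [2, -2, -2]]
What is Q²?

[[-7, 6, 6], [2, -8, 0], [2, 8, -4]]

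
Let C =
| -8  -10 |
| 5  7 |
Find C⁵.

[[-518, -550], [275, 307]]

tr C = -1 and det C = -6, so the characteristic polynomial is λ² − (-1)λ + (-6) with roots 2 and -3.
Eigenvectors give P = [[1, -2], [-1, 1]] with P⁻¹ = [[-1, -2], [-1, -1]], and C = P·diag(2, -3)·P⁻¹.
Then C⁵ = P·diag(32, -243)·P⁻¹ = [[32, 486], [-32, -243]] · [[-1, -2], [-1, -1]] = [[-518, -550], [275, 307]].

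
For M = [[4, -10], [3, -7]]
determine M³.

[[34, -70], [21, -43]]

tr M = -3 and det M = 2, so the characteristic polynomial is λ² − (-3)λ + (2) with roots -1 and -2.
Eigenvectors give P = [[2, 5], [1, 3]] with P⁻¹ = [[3, -5], [-1, 2]], and M = P·diag(-1, -2)·P⁻¹.
Then M³ = P·diag(-1, -8)·P⁻¹ = [[-2, -40], [-1, -24]] · [[3, -5], [-1, 2]] = [[34, -70], [21, -43]].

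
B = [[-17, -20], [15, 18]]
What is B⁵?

tr B = 1 and det B = -6, so the characteristic polynomial is λ² − (1)λ + (-6) with roots 3 and -2.
Eigenvectors give P = [[-1, 4], [1, -3]] with P⁻¹ = [[3, 4], [1, 1]], and B = P·diag(3, -2)·P⁻¹.
Then B⁵ = P·diag(243, -32)·P⁻¹ = [[-243, -128], [243, 96]] · [[3, 4], [1, 1]] = [[-857, -1100], [825, 1068]].

[[-857, -1100], [825, 1068]]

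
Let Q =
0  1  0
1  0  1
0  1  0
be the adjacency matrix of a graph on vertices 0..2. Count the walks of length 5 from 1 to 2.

The number of length-5 walks from vertex 1 to vertex 2 is entry (1,2) of Q^5, where Q is the adjacency matrix.
Q^2 = [[1, 0, 1], [0, 2, 0], [1, 0, 1]]
Q^3 = [[0, 2, 0], [2, 0, 2], [0, 2, 0]]
Q^4 = [[2, 0, 2], [0, 4, 0], [2, 0, 2]]
Q^5 = [[0, 4, 0], [4, 0, 4], [0, 4, 0]]

4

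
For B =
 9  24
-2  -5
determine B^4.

[[321, 960], [-80, -239]]

tr B = 4 and det B = 3, so the characteristic polynomial is λ² − (4)λ + (3) with roots 1 and 3.
Eigenvectors give P = [[-3, 4], [1, -1]] with P⁻¹ = [[1, 4], [1, 3]], and B = P·diag(1, 3)·P⁻¹.
Then B^4 = P·diag(1, 81)·P⁻¹ = [[-3, 324], [1, -81]] · [[1, 4], [1, 3]] = [[321, 960], [-80, -239]].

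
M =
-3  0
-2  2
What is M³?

M² = [[9, 0], [2, 4]]
M³ = [[-27, 0], [-14, 8]]

[[-27, 0], [-14, 8]]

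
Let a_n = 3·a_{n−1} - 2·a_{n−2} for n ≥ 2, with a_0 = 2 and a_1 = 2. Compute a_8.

With companion matrix A = [[3, -2], [1, 0]], [a_n, a_{n−1}]ᵀ = A·[a_{n−1}, a_{n−2}]ᵀ, so [a_8, a_7]ᵀ = A^7·[a_1, a_0]ᵀ.
A^7 = [[255, -254], [127, -126]], giving [a_8, a_7]ᵀ = [[2], [2]].

2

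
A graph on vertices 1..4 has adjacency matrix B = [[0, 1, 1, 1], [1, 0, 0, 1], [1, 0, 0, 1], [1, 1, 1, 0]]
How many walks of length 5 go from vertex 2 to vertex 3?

The number of length-5 walks from vertex 2 to vertex 3 is entry (2,3) of B^5, where B is the adjacency matrix.
B^2 = [[3, 1, 1, 2], [1, 2, 2, 1], [1, 2, 2, 1], [2, 1, 1, 3]]
B^3 = [[4, 5, 5, 5], [5, 2, 2, 5], [5, 2, 2, 5], [5, 5, 5, 4]]
B^4 = [[15, 9, 9, 14], [9, 10, 10, 9], [9, 10, 10, 9], [14, 9, 9, 15]]
B^5 = [[32, 29, 29, 33], [29, 18, 18, 29], [29, 18, 18, 29], [33, 29, 29, 32]]

18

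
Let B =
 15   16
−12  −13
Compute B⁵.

tr B = 2 and det B = −3, so the characteristic polynomial is λ² − (2)λ + (−3) with roots −1 and 3.
Eigenvectors give P = [[−1, 4], [1, −3]] with P⁻¹ = [[3, 4], [1, 1]], and B = P·diag(−1, 3)·P⁻¹.
Then B⁵ = P·diag(−1, 243)·P⁻¹ = [[1, 972], [−1, −729]] · [[3, 4], [1, 1]] = [[975, 976], [−732, −733]].

[[975, 976], [−732, −733]]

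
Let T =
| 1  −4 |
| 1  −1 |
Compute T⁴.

T² = [[−3, 0], [0, −3]]
T³ = [[−3, 12], [−3, 3]]
T⁴ = [[9, 0], [0, 9]]

[[9, 0], [0, 9]]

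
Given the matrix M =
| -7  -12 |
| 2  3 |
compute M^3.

tr M = -4 and det M = 3, so the characteristic polynomial is λ² − (-4)λ + (3) with roots -3 and -1.
Eigenvectors give P = [[-3, -2], [1, 1]] with P⁻¹ = [[-1, -2], [1, 3]], and M = P·diag(-3, -1)·P⁻¹.
Then M^3 = P·diag(-27, -1)·P⁻¹ = [[81, 2], [-27, -1]] · [[-1, -2], [1, 3]] = [[-79, -156], [26, 51]].

[[-79, -156], [26, 51]]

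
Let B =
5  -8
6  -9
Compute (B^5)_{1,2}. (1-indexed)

-968

tr B = -4 and det B = 3, so the characteristic polynomial is λ² − (-4)λ + (3) with roots -3 and -1.
Eigenvectors give P = [[1, 4], [1, 3]] with P⁻¹ = [[-3, 4], [1, -1]], and B = P·diag(-3, -1)·P⁻¹.
Then B^5 = P·diag(-243, -1)·P⁻¹ = [[-243, -4], [-243, -3]] · [[-3, 4], [1, -1]] = [[725, -968], [726, -969]].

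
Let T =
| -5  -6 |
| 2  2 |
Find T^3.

[[-29, -42], [14, 20]]

tr T = -3 and det T = 2, so the characteristic polynomial is λ² − (-3)λ + (2) with roots -2 and -1.
Eigenvectors give P = [[-2, -3], [1, 2]] with P⁻¹ = [[-2, -3], [1, 2]], and T = P·diag(-2, -1)·P⁻¹.
Then T^3 = P·diag(-8, -1)·P⁻¹ = [[16, 3], [-8, -2]] · [[-2, -3], [1, 2]] = [[-29, -42], [14, 20]].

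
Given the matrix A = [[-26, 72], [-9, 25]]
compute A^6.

[[568, -1512], [189, -503]]

tr A = -1 and det A = -2, so the characteristic polynomial is λ² − (-1)λ + (-2) with roots -2 and 1.
Eigenvectors give P = [[3, 8], [1, 3]] with P⁻¹ = [[3, -8], [-1, 3]], and A = P·diag(-2, 1)·P⁻¹.
Then A^6 = P·diag(64, 1)·P⁻¹ = [[192, 8], [64, 3]] · [[3, -8], [-1, 3]] = [[568, -1512], [189, -503]].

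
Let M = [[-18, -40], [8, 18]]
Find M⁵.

[[-288, -640], [128, 288]]

tr M = 0 and det M = -4, so the characteristic polynomial is λ² − (0)λ + (-4) with roots 2 and -2.
Eigenvectors give P = [[-2, 5], [1, -2]] with P⁻¹ = [[2, 5], [1, 2]], and M = P·diag(2, -2)·P⁻¹.
Then M⁵ = P·diag(32, -32)·P⁻¹ = [[-64, -160], [32, 64]] · [[2, 5], [1, 2]] = [[-288, -640], [128, 288]].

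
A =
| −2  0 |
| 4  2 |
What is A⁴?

[[16, 0], [0, 16]]

tr A = 0 and det A = −4, so the characteristic polynomial is λ² − (0)λ + (−4) with roots 2 and −2.
Eigenvectors give P = [[0, −1], [1, 1]] with P⁻¹ = [[1, 1], [−1, 0]], and A = P·diag(2, −2)·P⁻¹.
Then A⁴ = P·diag(16, 16)·P⁻¹ = [[0, −16], [16, 16]] · [[1, 1], [−1, 0]] = [[16, 0], [0, 16]].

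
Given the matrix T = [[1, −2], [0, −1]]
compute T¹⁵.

[[1, −2], [0, −1]]

T² = I (check: tr T = 0 and det T = −1), so T¹⁵ = T since 15 is odd.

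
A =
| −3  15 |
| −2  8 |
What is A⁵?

[[−1023, 3165], [−422, 1298]]

tr A = 5 and det A = 6, so the characteristic polynomial is λ² − (5)λ + (6) with roots 3 and 2.
Eigenvectors give P = [[5, −3], [2, −1]] with P⁻¹ = [[−1, 3], [−2, 5]], and A = P·diag(3, 2)·P⁻¹.
Then A⁵ = P·diag(243, 32)·P⁻¹ = [[1215, −96], [486, −32]] · [[−1, 3], [−2, 5]] = [[−1023, 3165], [−422, 1298]].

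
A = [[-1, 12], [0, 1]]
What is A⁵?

A² = I (check: tr A = 0 and det A = -1), so A⁵ = A since 5 is odd.

[[-1, 12], [0, 1]]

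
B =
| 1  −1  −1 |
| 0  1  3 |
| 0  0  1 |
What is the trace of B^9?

3

B = I + N where N = [[0, −1, −1], [0, 0, 3], [0, 0, 0]] is strictly upper-triangular, so N^3 = 0.
(I + N)^9 = I + 9·N + 36·N^2 = [[1, −9, −117], [0, 1, 27], [0, 0, 1]].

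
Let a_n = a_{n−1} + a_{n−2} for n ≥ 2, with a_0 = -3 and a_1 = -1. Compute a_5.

With companion matrix M = [[1, 1], [1, 0]], [a_n, a_{n−1}]ᵀ = M·[a_{n−1}, a_{n−2}]ᵀ, so [a_5, a_4]ᵀ = M⁴·[a_1, a_0]ᵀ.
M⁴ = [[5, 3], [3, 2]], giving [a_5, a_4]ᵀ = [[-14], [-9]].

-14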